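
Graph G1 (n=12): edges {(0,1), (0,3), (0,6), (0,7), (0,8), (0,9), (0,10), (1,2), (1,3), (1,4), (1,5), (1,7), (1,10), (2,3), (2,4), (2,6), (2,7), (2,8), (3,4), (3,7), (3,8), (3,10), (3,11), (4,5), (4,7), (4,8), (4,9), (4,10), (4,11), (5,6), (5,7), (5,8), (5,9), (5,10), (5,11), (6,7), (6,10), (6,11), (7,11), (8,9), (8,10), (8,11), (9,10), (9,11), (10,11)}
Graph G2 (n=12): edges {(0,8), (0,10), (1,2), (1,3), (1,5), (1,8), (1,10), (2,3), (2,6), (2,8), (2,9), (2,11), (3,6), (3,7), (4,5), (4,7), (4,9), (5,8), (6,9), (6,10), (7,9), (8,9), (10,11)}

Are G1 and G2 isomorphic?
No, not isomorphic

The graphs are NOT isomorphic.

Counting triangles (3-cliques): G1 has 64, G2 has 7.
Triangle count is an isomorphism invariant, so differing triangle counts rule out isomorphism.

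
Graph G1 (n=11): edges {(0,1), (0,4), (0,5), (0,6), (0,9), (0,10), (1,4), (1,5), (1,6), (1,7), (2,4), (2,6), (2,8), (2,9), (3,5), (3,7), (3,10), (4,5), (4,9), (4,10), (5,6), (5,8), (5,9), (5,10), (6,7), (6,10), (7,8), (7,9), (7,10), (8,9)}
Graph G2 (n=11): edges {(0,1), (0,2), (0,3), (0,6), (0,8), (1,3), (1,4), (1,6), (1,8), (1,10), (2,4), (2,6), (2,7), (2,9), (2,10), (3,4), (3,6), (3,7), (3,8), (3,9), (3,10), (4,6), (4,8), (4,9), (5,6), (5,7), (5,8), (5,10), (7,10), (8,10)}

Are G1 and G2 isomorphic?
Yes, isomorphic

The graphs are isomorphic.
One valid mapping φ: V(G1) → V(G2): 0→1, 1→0, 2→5, 3→9, 4→8, 5→3, 6→6, 7→2, 8→7, 9→10, 10→4

Verify φ preserves adjacency — for each edge of G1, its image is an edge of G2:
  (0,1) → (φ(0),φ(1)) = (0,1) ∈ E(G2) ✓
  (0,4) → (φ(0),φ(4)) = (1,8) ∈ E(G2) ✓
  (0,5) → (φ(0),φ(5)) = (1,3) ∈ E(G2) ✓
  (0,6) → (φ(0),φ(6)) = (1,6) ∈ E(G2) ✓
  (0,9) → (φ(0),φ(9)) = (1,10) ∈ E(G2) ✓
  (0,10) → (φ(0),φ(10)) = (1,4) ∈ E(G2) ✓
  (1,4) → (φ(1),φ(4)) = (0,8) ∈ E(G2) ✓
  (1,5) → (φ(1),φ(5)) = (0,3) ∈ E(G2) ✓
  (1,6) → (φ(1),φ(6)) = (0,6) ∈ E(G2) ✓
  (1,7) → (φ(1),φ(7)) = (0,2) ∈ E(G2) ✓
  (2,4) → (φ(2),φ(4)) = (5,8) ∈ E(G2) ✓
  (2,6) → (φ(2),φ(6)) = (5,6) ∈ E(G2) ✓
  (2,8) → (φ(2),φ(8)) = (5,7) ∈ E(G2) ✓
  (2,9) → (φ(2),φ(9)) = (5,10) ∈ E(G2) ✓
  (3,5) → (φ(3),φ(5)) = (3,9) ∈ E(G2) ✓
  (3,7) → (φ(3),φ(7)) = (2,9) ∈ E(G2) ✓
  (3,10) → (φ(3),φ(10)) = (4,9) ∈ E(G2) ✓
  (4,5) → (φ(4),φ(5)) = (3,8) ∈ E(G2) ✓
  (4,9) → (φ(4),φ(9)) = (8,10) ∈ E(G2) ✓
  (4,10) → (φ(4),φ(10)) = (4,8) ∈ E(G2) ✓
  (5,6) → (φ(5),φ(6)) = (3,6) ∈ E(G2) ✓
  (5,8) → (φ(5),φ(8)) = (3,7) ∈ E(G2) ✓
  (5,9) → (φ(5),φ(9)) = (3,10) ∈ E(G2) ✓
  (5,10) → (φ(5),φ(10)) = (3,4) ∈ E(G2) ✓
  (6,7) → (φ(6),φ(7)) = (2,6) ∈ E(G2) ✓
  (6,10) → (φ(6),φ(10)) = (4,6) ∈ E(G2) ✓
  (7,8) → (φ(7),φ(8)) = (2,7) ∈ E(G2) ✓
  (7,9) → (φ(7),φ(9)) = (2,10) ∈ E(G2) ✓
  (7,10) → (φ(7),φ(10)) = (2,4) ∈ E(G2) ✓
  (8,9) → (φ(8),φ(9)) = (7,10) ∈ E(G2) ✓
All 30 edges of G1 map to edges of G2, and |E(G1)| = |E(G2)| = 30, so φ is a bijection on edges as well as vertices. Hence G1 ≅ G2.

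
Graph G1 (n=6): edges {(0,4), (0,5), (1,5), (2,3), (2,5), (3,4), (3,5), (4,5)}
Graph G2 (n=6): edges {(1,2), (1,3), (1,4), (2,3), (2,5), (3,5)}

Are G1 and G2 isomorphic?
No, not isomorphic

The graphs are NOT isomorphic.

Connected components of G1: 1 component(s) with vertex sets [[0, 1, 2, 3, 4, 5]], sizes [6].
Connected components of G2: 2 component(s) with vertex sets [[0], [1, 2, 3, 4, 5]], sizes [1, 5].
The number of connected components (and the multiset of component sizes) is an isomorphism invariant — an isomorphism maps each component of G1 bijectively onto a component of G2. Since G1 has 1 component(s) and G2 has 2, they cannot be isomorphic.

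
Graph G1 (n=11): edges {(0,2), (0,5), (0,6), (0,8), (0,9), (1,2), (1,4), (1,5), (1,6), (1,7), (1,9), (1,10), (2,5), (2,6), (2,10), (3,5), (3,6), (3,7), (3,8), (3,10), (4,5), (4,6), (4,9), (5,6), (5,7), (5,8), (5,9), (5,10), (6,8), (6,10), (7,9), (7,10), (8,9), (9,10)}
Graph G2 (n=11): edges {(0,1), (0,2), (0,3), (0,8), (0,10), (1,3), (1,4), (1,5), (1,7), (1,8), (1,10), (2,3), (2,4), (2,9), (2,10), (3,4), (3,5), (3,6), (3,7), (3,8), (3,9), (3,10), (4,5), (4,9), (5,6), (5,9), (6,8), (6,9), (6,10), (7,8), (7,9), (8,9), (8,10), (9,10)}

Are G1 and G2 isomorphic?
Yes, isomorphic

The graphs are isomorphic.
One valid mapping φ: V(G1) → V(G2): 0→5, 1→8, 2→6, 3→2, 4→7, 5→3, 6→9, 7→0, 8→4, 9→1, 10→10

Verify φ preserves adjacency — for each edge of G1, its image is an edge of G2:
  (0,2) → (φ(0),φ(2)) = (5,6) ∈ E(G2) ✓
  (0,5) → (φ(0),φ(5)) = (3,5) ∈ E(G2) ✓
  (0,6) → (φ(0),φ(6)) = (5,9) ∈ E(G2) ✓
  (0,8) → (φ(0),φ(8)) = (4,5) ∈ E(G2) ✓
  (0,9) → (φ(0),φ(9)) = (1,5) ∈ E(G2) ✓
  (1,2) → (φ(1),φ(2)) = (6,8) ∈ E(G2) ✓
  (1,4) → (φ(1),φ(4)) = (7,8) ∈ E(G2) ✓
  (1,5) → (φ(1),φ(5)) = (3,8) ∈ E(G2) ✓
  (1,6) → (φ(1),φ(6)) = (8,9) ∈ E(G2) ✓
  (1,7) → (φ(1),φ(7)) = (0,8) ∈ E(G2) ✓
  (1,9) → (φ(1),φ(9)) = (1,8) ∈ E(G2) ✓
  (1,10) → (φ(1),φ(10)) = (8,10) ∈ E(G2) ✓
  (2,5) → (φ(2),φ(5)) = (3,6) ∈ E(G2) ✓
  (2,6) → (φ(2),φ(6)) = (6,9) ∈ E(G2) ✓
  (2,10) → (φ(2),φ(10)) = (6,10) ∈ E(G2) ✓
  (3,5) → (φ(3),φ(5)) = (2,3) ∈ E(G2) ✓
  (3,6) → (φ(3),φ(6)) = (2,9) ∈ E(G2) ✓
  (3,7) → (φ(3),φ(7)) = (0,2) ∈ E(G2) ✓
  (3,8) → (φ(3),φ(8)) = (2,4) ∈ E(G2) ✓
  (3,10) → (φ(3),φ(10)) = (2,10) ∈ E(G2) ✓
  (4,5) → (φ(4),φ(5)) = (3,7) ∈ E(G2) ✓
  (4,6) → (φ(4),φ(6)) = (7,9) ∈ E(G2) ✓
  (4,9) → (φ(4),φ(9)) = (1,7) ∈ E(G2) ✓
  (5,6) → (φ(5),φ(6)) = (3,9) ∈ E(G2) ✓
  (5,7) → (φ(5),φ(7)) = (0,3) ∈ E(G2) ✓
  (5,8) → (φ(5),φ(8)) = (3,4) ∈ E(G2) ✓
  (5,9) → (φ(5),φ(9)) = (1,3) ∈ E(G2) ✓
  (5,10) → (φ(5),φ(10)) = (3,10) ∈ E(G2) ✓
  (6,8) → (φ(6),φ(8)) = (4,9) ∈ E(G2) ✓
  (6,10) → (φ(6),φ(10)) = (9,10) ∈ E(G2) ✓
  (7,9) → (φ(7),φ(9)) = (0,1) ∈ E(G2) ✓
  (7,10) → (φ(7),φ(10)) = (0,10) ∈ E(G2) ✓
  (8,9) → (φ(8),φ(9)) = (1,4) ∈ E(G2) ✓
  (9,10) → (φ(9),φ(10)) = (1,10) ∈ E(G2) ✓
All 34 edges of G1 map to edges of G2, and |E(G1)| = |E(G2)| = 34, so φ is a bijection on edges as well as vertices. Hence G1 ≅ G2.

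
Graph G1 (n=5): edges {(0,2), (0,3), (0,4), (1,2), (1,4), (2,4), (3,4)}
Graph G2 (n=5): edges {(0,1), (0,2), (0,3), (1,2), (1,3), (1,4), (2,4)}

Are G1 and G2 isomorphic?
Yes, isomorphic

The graphs are isomorphic.
One valid mapping φ: V(G1) → V(G2): 0→2, 1→3, 2→0, 3→4, 4→1

Verify φ preserves adjacency — for each edge of G1, its image is an edge of G2:
  (0,2) → (φ(0),φ(2)) = (0,2) ∈ E(G2) ✓
  (0,3) → (φ(0),φ(3)) = (2,4) ∈ E(G2) ✓
  (0,4) → (φ(0),φ(4)) = (1,2) ∈ E(G2) ✓
  (1,2) → (φ(1),φ(2)) = (0,3) ∈ E(G2) ✓
  (1,4) → (φ(1),φ(4)) = (1,3) ∈ E(G2) ✓
  (2,4) → (φ(2),φ(4)) = (0,1) ∈ E(G2) ✓
  (3,4) → (φ(3),φ(4)) = (1,4) ∈ E(G2) ✓
All 7 edges of G1 map to edges of G2, and |E(G1)| = |E(G2)| = 7, so φ is a bijection on edges as well as vertices. Hence G1 ≅ G2.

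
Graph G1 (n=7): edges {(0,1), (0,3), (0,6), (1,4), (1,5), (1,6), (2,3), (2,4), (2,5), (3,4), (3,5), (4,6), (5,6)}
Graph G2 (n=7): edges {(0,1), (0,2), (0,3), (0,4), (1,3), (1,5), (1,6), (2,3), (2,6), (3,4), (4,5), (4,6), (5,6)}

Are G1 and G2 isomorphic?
Yes, isomorphic

The graphs are isomorphic.
One valid mapping φ: V(G1) → V(G2): 0→2, 1→0, 2→5, 3→6, 4→4, 5→1, 6→3

Verify φ preserves adjacency — for each edge of G1, its image is an edge of G2:
  (0,1) → (φ(0),φ(1)) = (0,2) ∈ E(G2) ✓
  (0,3) → (φ(0),φ(3)) = (2,6) ∈ E(G2) ✓
  (0,6) → (φ(0),φ(6)) = (2,3) ∈ E(G2) ✓
  (1,4) → (φ(1),φ(4)) = (0,4) ∈ E(G2) ✓
  (1,5) → (φ(1),φ(5)) = (0,1) ∈ E(G2) ✓
  (1,6) → (φ(1),φ(6)) = (0,3) ∈ E(G2) ✓
  (2,3) → (φ(2),φ(3)) = (5,6) ∈ E(G2) ✓
  (2,4) → (φ(2),φ(4)) = (4,5) ∈ E(G2) ✓
  (2,5) → (φ(2),φ(5)) = (1,5) ∈ E(G2) ✓
  (3,4) → (φ(3),φ(4)) = (4,6) ∈ E(G2) ✓
  (3,5) → (φ(3),φ(5)) = (1,6) ∈ E(G2) ✓
  (4,6) → (φ(4),φ(6)) = (3,4) ∈ E(G2) ✓
  (5,6) → (φ(5),φ(6)) = (1,3) ∈ E(G2) ✓
All 13 edges of G1 map to edges of G2, and |E(G1)| = |E(G2)| = 13, so φ is a bijection on edges as well as vertices. Hence G1 ≅ G2.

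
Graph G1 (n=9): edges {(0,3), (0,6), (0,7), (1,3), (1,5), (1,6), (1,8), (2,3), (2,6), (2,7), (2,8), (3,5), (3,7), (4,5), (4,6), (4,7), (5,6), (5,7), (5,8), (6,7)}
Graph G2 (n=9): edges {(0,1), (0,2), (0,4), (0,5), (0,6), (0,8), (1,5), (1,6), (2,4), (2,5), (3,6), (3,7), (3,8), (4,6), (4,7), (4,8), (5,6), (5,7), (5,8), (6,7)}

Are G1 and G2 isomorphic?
Yes, isomorphic

The graphs are isomorphic.
One valid mapping φ: V(G1) → V(G2): 0→2, 1→7, 2→8, 3→4, 4→1, 5→6, 6→5, 7→0, 8→3

Verify φ preserves adjacency — for each edge of G1, its image is an edge of G2:
  (0,3) → (φ(0),φ(3)) = (2,4) ∈ E(G2) ✓
  (0,6) → (φ(0),φ(6)) = (2,5) ∈ E(G2) ✓
  (0,7) → (φ(0),φ(7)) = (0,2) ∈ E(G2) ✓
  (1,3) → (φ(1),φ(3)) = (4,7) ∈ E(G2) ✓
  (1,5) → (φ(1),φ(5)) = (6,7) ∈ E(G2) ✓
  (1,6) → (φ(1),φ(6)) = (5,7) ∈ E(G2) ✓
  (1,8) → (φ(1),φ(8)) = (3,7) ∈ E(G2) ✓
  (2,3) → (φ(2),φ(3)) = (4,8) ∈ E(G2) ✓
  (2,6) → (φ(2),φ(6)) = (5,8) ∈ E(G2) ✓
  (2,7) → (φ(2),φ(7)) = (0,8) ∈ E(G2) ✓
  (2,8) → (φ(2),φ(8)) = (3,8) ∈ E(G2) ✓
  (3,5) → (φ(3),φ(5)) = (4,6) ∈ E(G2) ✓
  (3,7) → (φ(3),φ(7)) = (0,4) ∈ E(G2) ✓
  (4,5) → (φ(4),φ(5)) = (1,6) ∈ E(G2) ✓
  (4,6) → (φ(4),φ(6)) = (1,5) ∈ E(G2) ✓
  (4,7) → (φ(4),φ(7)) = (0,1) ∈ E(G2) ✓
  (5,6) → (φ(5),φ(6)) = (5,6) ∈ E(G2) ✓
  (5,7) → (φ(5),φ(7)) = (0,6) ∈ E(G2) ✓
  (5,8) → (φ(5),φ(8)) = (3,6) ∈ E(G2) ✓
  (6,7) → (φ(6),φ(7)) = (0,5) ∈ E(G2) ✓
All 20 edges of G1 map to edges of G2, and |E(G1)| = |E(G2)| = 20, so φ is a bijection on edges as well as vertices. Hence G1 ≅ G2.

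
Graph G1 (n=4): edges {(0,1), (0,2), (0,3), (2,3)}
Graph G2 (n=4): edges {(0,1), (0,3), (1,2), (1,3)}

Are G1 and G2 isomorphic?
Yes, isomorphic

The graphs are isomorphic.
One valid mapping φ: V(G1) → V(G2): 0→1, 1→2, 2→0, 3→3

Verify φ preserves adjacency — for each edge of G1, its image is an edge of G2:
  (0,1) → (φ(0),φ(1)) = (1,2) ∈ E(G2) ✓
  (0,2) → (φ(0),φ(2)) = (0,1) ∈ E(G2) ✓
  (0,3) → (φ(0),φ(3)) = (1,3) ∈ E(G2) ✓
  (2,3) → (φ(2),φ(3)) = (0,3) ∈ E(G2) ✓
All 4 edges of G1 map to edges of G2, and |E(G1)| = |E(G2)| = 4, so φ is a bijection on edges as well as vertices. Hence G1 ≅ G2.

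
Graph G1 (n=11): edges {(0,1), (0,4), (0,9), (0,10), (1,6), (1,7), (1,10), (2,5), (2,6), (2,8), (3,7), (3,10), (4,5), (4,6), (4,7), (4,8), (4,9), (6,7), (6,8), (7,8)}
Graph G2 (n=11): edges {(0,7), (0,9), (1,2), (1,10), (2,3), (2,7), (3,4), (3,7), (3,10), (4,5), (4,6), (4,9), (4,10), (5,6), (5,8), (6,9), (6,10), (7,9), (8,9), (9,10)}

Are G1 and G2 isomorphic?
Yes, isomorphic

The graphs are isomorphic.
One valid mapping φ: V(G1) → V(G2): 0→7, 1→3, 2→5, 3→1, 4→9, 5→8, 6→4, 7→10, 8→6, 9→0, 10→2

Verify φ preserves adjacency — for each edge of G1, its image is an edge of G2:
  (0,1) → (φ(0),φ(1)) = (3,7) ∈ E(G2) ✓
  (0,4) → (φ(0),φ(4)) = (7,9) ∈ E(G2) ✓
  (0,9) → (φ(0),φ(9)) = (0,7) ∈ E(G2) ✓
  (0,10) → (φ(0),φ(10)) = (2,7) ∈ E(G2) ✓
  (1,6) → (φ(1),φ(6)) = (3,4) ∈ E(G2) ✓
  (1,7) → (φ(1),φ(7)) = (3,10) ∈ E(G2) ✓
  (1,10) → (φ(1),φ(10)) = (2,3) ∈ E(G2) ✓
  (2,5) → (φ(2),φ(5)) = (5,8) ∈ E(G2) ✓
  (2,6) → (φ(2),φ(6)) = (4,5) ∈ E(G2) ✓
  (2,8) → (φ(2),φ(8)) = (5,6) ∈ E(G2) ✓
  (3,7) → (φ(3),φ(7)) = (1,10) ∈ E(G2) ✓
  (3,10) → (φ(3),φ(10)) = (1,2) ∈ E(G2) ✓
  (4,5) → (φ(4),φ(5)) = (8,9) ∈ E(G2) ✓
  (4,6) → (φ(4),φ(6)) = (4,9) ∈ E(G2) ✓
  (4,7) → (φ(4),φ(7)) = (9,10) ∈ E(G2) ✓
  (4,8) → (φ(4),φ(8)) = (6,9) ∈ E(G2) ✓
  (4,9) → (φ(4),φ(9)) = (0,9) ∈ E(G2) ✓
  (6,7) → (φ(6),φ(7)) = (4,10) ∈ E(G2) ✓
  (6,8) → (φ(6),φ(8)) = (4,6) ∈ E(G2) ✓
  (7,8) → (φ(7),φ(8)) = (6,10) ∈ E(G2) ✓
All 20 edges of G1 map to edges of G2, and |E(G1)| = |E(G2)| = 20, so φ is a bijection on edges as well as vertices. Hence G1 ≅ G2.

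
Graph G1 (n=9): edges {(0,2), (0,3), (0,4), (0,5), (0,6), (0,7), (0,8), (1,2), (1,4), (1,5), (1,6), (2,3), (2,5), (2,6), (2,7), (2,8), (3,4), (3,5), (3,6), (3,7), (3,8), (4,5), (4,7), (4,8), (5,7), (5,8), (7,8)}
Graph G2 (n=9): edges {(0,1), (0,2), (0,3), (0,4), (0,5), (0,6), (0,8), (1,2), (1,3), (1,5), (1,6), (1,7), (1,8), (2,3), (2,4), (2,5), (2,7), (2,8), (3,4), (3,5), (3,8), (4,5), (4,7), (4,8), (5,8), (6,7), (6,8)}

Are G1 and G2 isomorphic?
Yes, isomorphic

The graphs are isomorphic.
One valid mapping φ: V(G1) → V(G2): 0→8, 1→7, 2→1, 3→0, 4→4, 5→2, 6→6, 7→3, 8→5

Verify φ preserves adjacency — for each edge of G1, its image is an edge of G2:
  (0,2) → (φ(0),φ(2)) = (1,8) ∈ E(G2) ✓
  (0,3) → (φ(0),φ(3)) = (0,8) ∈ E(G2) ✓
  (0,4) → (φ(0),φ(4)) = (4,8) ∈ E(G2) ✓
  (0,5) → (φ(0),φ(5)) = (2,8) ∈ E(G2) ✓
  (0,6) → (φ(0),φ(6)) = (6,8) ∈ E(G2) ✓
  (0,7) → (φ(0),φ(7)) = (3,8) ∈ E(G2) ✓
  (0,8) → (φ(0),φ(8)) = (5,8) ∈ E(G2) ✓
  (1,2) → (φ(1),φ(2)) = (1,7) ∈ E(G2) ✓
  (1,4) → (φ(1),φ(4)) = (4,7) ∈ E(G2) ✓
  (1,5) → (φ(1),φ(5)) = (2,7) ∈ E(G2) ✓
  (1,6) → (φ(1),φ(6)) = (6,7) ∈ E(G2) ✓
  (2,3) → (φ(2),φ(3)) = (0,1) ∈ E(G2) ✓
  (2,5) → (φ(2),φ(5)) = (1,2) ∈ E(G2) ✓
  (2,6) → (φ(2),φ(6)) = (1,6) ∈ E(G2) ✓
  (2,7) → (φ(2),φ(7)) = (1,3) ∈ E(G2) ✓
  (2,8) → (φ(2),φ(8)) = (1,5) ∈ E(G2) ✓
  (3,4) → (φ(3),φ(4)) = (0,4) ∈ E(G2) ✓
  (3,5) → (φ(3),φ(5)) = (0,2) ∈ E(G2) ✓
  (3,6) → (φ(3),φ(6)) = (0,6) ∈ E(G2) ✓
  (3,7) → (φ(3),φ(7)) = (0,3) ∈ E(G2) ✓
  (3,8) → (φ(3),φ(8)) = (0,5) ∈ E(G2) ✓
  (4,5) → (φ(4),φ(5)) = (2,4) ∈ E(G2) ✓
  (4,7) → (φ(4),φ(7)) = (3,4) ∈ E(G2) ✓
  (4,8) → (φ(4),φ(8)) = (4,5) ∈ E(G2) ✓
  (5,7) → (φ(5),φ(7)) = (2,3) ∈ E(G2) ✓
  (5,8) → (φ(5),φ(8)) = (2,5) ∈ E(G2) ✓
  (7,8) → (φ(7),φ(8)) = (3,5) ∈ E(G2) ✓
All 27 edges of G1 map to edges of G2, and |E(G1)| = |E(G2)| = 27, so φ is a bijection on edges as well as vertices. Hence G1 ≅ G2.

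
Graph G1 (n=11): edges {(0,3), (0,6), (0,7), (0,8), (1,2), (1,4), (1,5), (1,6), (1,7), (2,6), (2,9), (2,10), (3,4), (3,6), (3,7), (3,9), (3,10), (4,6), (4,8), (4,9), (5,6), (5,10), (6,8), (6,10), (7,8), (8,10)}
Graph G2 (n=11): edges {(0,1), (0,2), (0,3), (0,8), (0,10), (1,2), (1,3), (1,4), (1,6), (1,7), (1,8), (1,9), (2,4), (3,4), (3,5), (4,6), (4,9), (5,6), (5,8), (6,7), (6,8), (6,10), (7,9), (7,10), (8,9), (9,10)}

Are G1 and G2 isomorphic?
Yes, isomorphic

The graphs are isomorphic.
One valid mapping φ: V(G1) → V(G2): 0→7, 1→0, 2→3, 3→6, 4→8, 5→2, 6→1, 7→10, 8→9, 9→5, 10→4

Verify φ preserves adjacency — for each edge of G1, its image is an edge of G2:
  (0,3) → (φ(0),φ(3)) = (6,7) ∈ E(G2) ✓
  (0,6) → (φ(0),φ(6)) = (1,7) ∈ E(G2) ✓
  (0,7) → (φ(0),φ(7)) = (7,10) ∈ E(G2) ✓
  (0,8) → (φ(0),φ(8)) = (7,9) ∈ E(G2) ✓
  (1,2) → (φ(1),φ(2)) = (0,3) ∈ E(G2) ✓
  (1,4) → (φ(1),φ(4)) = (0,8) ∈ E(G2) ✓
  (1,5) → (φ(1),φ(5)) = (0,2) ∈ E(G2) ✓
  (1,6) → (φ(1),φ(6)) = (0,1) ∈ E(G2) ✓
  (1,7) → (φ(1),φ(7)) = (0,10) ∈ E(G2) ✓
  (2,6) → (φ(2),φ(6)) = (1,3) ∈ E(G2) ✓
  (2,9) → (φ(2),φ(9)) = (3,5) ∈ E(G2) ✓
  (2,10) → (φ(2),φ(10)) = (3,4) ∈ E(G2) ✓
  (3,4) → (φ(3),φ(4)) = (6,8) ∈ E(G2) ✓
  (3,6) → (φ(3),φ(6)) = (1,6) ∈ E(G2) ✓
  (3,7) → (φ(3),φ(7)) = (6,10) ∈ E(G2) ✓
  (3,9) → (φ(3),φ(9)) = (5,6) ∈ E(G2) ✓
  (3,10) → (φ(3),φ(10)) = (4,6) ∈ E(G2) ✓
  (4,6) → (φ(4),φ(6)) = (1,8) ∈ E(G2) ✓
  (4,8) → (φ(4),φ(8)) = (8,9) ∈ E(G2) ✓
  (4,9) → (φ(4),φ(9)) = (5,8) ∈ E(G2) ✓
  (5,6) → (φ(5),φ(6)) = (1,2) ∈ E(G2) ✓
  (5,10) → (φ(5),φ(10)) = (2,4) ∈ E(G2) ✓
  (6,8) → (φ(6),φ(8)) = (1,9) ∈ E(G2) ✓
  (6,10) → (φ(6),φ(10)) = (1,4) ∈ E(G2) ✓
  (7,8) → (φ(7),φ(8)) = (9,10) ∈ E(G2) ✓
  (8,10) → (φ(8),φ(10)) = (4,9) ∈ E(G2) ✓
All 26 edges of G1 map to edges of G2, and |E(G1)| = |E(G2)| = 26, so φ is a bijection on edges as well as vertices. Hence G1 ≅ G2.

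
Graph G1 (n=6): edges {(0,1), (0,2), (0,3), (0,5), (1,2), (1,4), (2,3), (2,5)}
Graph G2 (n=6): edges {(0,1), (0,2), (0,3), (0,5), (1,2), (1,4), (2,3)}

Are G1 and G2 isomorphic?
No, not isomorphic

The graphs are NOT isomorphic.

Counting edges: G1 has 8 edge(s); G2 has 7 edge(s).
Edge count is an isomorphism invariant (a bijection on vertices induces a bijection on edges), so differing edge counts rule out isomorphism.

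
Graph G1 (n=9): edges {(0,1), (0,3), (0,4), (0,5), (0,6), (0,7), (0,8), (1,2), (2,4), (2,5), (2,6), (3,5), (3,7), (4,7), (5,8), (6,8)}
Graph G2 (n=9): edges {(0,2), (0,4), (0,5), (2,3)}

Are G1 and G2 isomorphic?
No, not isomorphic

The graphs are NOT isomorphic.

Connected components of G1: 1 component(s) with vertex sets [[0, 1, 2, 3, 4, 5, 6, 7, 8]], sizes [9].
Connected components of G2: 5 component(s) with vertex sets [[1], [6], [7], [8], [0, 2, 3, 4, 5]], sizes [1, 1, 1, 1, 5].
The number of connected components (and the multiset of component sizes) is an isomorphism invariant — an isomorphism maps each component of G1 bijectively onto a component of G2. Since G1 has 1 component(s) and G2 has 5, they cannot be isomorphic.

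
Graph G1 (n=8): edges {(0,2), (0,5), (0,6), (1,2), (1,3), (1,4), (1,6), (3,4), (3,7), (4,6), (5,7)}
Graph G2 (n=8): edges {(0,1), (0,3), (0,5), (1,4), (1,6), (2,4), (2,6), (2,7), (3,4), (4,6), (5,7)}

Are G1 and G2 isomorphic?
Yes, isomorphic

The graphs are isomorphic.
One valid mapping φ: V(G1) → V(G2): 0→0, 1→4, 2→3, 3→2, 4→6, 5→5, 6→1, 7→7

Verify φ preserves adjacency — for each edge of G1, its image is an edge of G2:
  (0,2) → (φ(0),φ(2)) = (0,3) ∈ E(G2) ✓
  (0,5) → (φ(0),φ(5)) = (0,5) ∈ E(G2) ✓
  (0,6) → (φ(0),φ(6)) = (0,1) ∈ E(G2) ✓
  (1,2) → (φ(1),φ(2)) = (3,4) ∈ E(G2) ✓
  (1,3) → (φ(1),φ(3)) = (2,4) ∈ E(G2) ✓
  (1,4) → (φ(1),φ(4)) = (4,6) ∈ E(G2) ✓
  (1,6) → (φ(1),φ(6)) = (1,4) ∈ E(G2) ✓
  (3,4) → (φ(3),φ(4)) = (2,6) ∈ E(G2) ✓
  (3,7) → (φ(3),φ(7)) = (2,7) ∈ E(G2) ✓
  (4,6) → (φ(4),φ(6)) = (1,6) ∈ E(G2) ✓
  (5,7) → (φ(5),φ(7)) = (5,7) ∈ E(G2) ✓
All 11 edges of G1 map to edges of G2, and |E(G1)| = |E(G2)| = 11, so φ is a bijection on edges as well as vertices. Hence G1 ≅ G2.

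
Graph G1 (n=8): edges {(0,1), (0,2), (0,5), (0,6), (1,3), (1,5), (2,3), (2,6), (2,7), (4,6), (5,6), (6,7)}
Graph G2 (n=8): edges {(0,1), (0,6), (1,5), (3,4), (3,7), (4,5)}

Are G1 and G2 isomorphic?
No, not isomorphic

The graphs are NOT isomorphic.

Connected components of G1: 1 component(s) with vertex sets [[0, 1, 2, 3, 4, 5, 6, 7]], sizes [8].
Connected components of G2: 2 component(s) with vertex sets [[2], [0, 1, 3, 4, 5, 6, 7]], sizes [1, 7].
The number of connected components (and the multiset of component sizes) is an isomorphism invariant — an isomorphism maps each component of G1 bijectively onto a component of G2. Since G1 has 1 component(s) and G2 has 2, they cannot be isomorphic.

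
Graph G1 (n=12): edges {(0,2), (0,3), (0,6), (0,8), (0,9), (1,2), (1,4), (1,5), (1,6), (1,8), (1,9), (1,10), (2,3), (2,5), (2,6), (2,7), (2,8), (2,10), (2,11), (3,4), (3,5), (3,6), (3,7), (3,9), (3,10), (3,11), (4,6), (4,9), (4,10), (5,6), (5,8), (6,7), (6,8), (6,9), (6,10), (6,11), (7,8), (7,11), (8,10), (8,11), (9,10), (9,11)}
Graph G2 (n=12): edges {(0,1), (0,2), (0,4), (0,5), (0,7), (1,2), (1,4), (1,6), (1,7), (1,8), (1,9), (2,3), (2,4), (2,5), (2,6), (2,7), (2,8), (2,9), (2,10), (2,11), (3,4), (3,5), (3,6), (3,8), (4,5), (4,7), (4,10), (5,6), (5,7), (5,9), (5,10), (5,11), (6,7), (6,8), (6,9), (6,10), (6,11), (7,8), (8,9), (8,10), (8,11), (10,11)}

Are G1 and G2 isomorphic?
Yes, isomorphic

The graphs are isomorphic.
One valid mapping φ: V(G1) → V(G2): 0→3, 1→1, 2→6, 3→5, 4→0, 5→9, 6→2, 7→11, 8→8, 9→4, 10→7, 11→10

Verify φ preserves adjacency — for each edge of G1, its image is an edge of G2:
  (0,2) → (φ(0),φ(2)) = (3,6) ∈ E(G2) ✓
  (0,3) → (φ(0),φ(3)) = (3,5) ∈ E(G2) ✓
  (0,6) → (φ(0),φ(6)) = (2,3) ∈ E(G2) ✓
  (0,8) → (φ(0),φ(8)) = (3,8) ∈ E(G2) ✓
  (0,9) → (φ(0),φ(9)) = (3,4) ∈ E(G2) ✓
  (1,2) → (φ(1),φ(2)) = (1,6) ∈ E(G2) ✓
  (1,4) → (φ(1),φ(4)) = (0,1) ∈ E(G2) ✓
  (1,5) → (φ(1),φ(5)) = (1,9) ∈ E(G2) ✓
  (1,6) → (φ(1),φ(6)) = (1,2) ∈ E(G2) ✓
  (1,8) → (φ(1),φ(8)) = (1,8) ∈ E(G2) ✓
  (1,9) → (φ(1),φ(9)) = (1,4) ∈ E(G2) ✓
  (1,10) → (φ(1),φ(10)) = (1,7) ∈ E(G2) ✓
  (2,3) → (φ(2),φ(3)) = (5,6) ∈ E(G2) ✓
  (2,5) → (φ(2),φ(5)) = (6,9) ∈ E(G2) ✓
  (2,6) → (φ(2),φ(6)) = (2,6) ∈ E(G2) ✓
  (2,7) → (φ(2),φ(7)) = (6,11) ∈ E(G2) ✓
  (2,8) → (φ(2),φ(8)) = (6,8) ∈ E(G2) ✓
  (2,10) → (φ(2),φ(10)) = (6,7) ∈ E(G2) ✓
  (2,11) → (φ(2),φ(11)) = (6,10) ∈ E(G2) ✓
  (3,4) → (φ(3),φ(4)) = (0,5) ∈ E(G2) ✓
  (3,5) → (φ(3),φ(5)) = (5,9) ∈ E(G2) ✓
  (3,6) → (φ(3),φ(6)) = (2,5) ∈ E(G2) ✓
  (3,7) → (φ(3),φ(7)) = (5,11) ∈ E(G2) ✓
  (3,9) → (φ(3),φ(9)) = (4,5) ∈ E(G2) ✓
  (3,10) → (φ(3),φ(10)) = (5,7) ∈ E(G2) ✓
  (3,11) → (φ(3),φ(11)) = (5,10) ∈ E(G2) ✓
  (4,6) → (φ(4),φ(6)) = (0,2) ∈ E(G2) ✓
  (4,9) → (φ(4),φ(9)) = (0,4) ∈ E(G2) ✓
  (4,10) → (φ(4),φ(10)) = (0,7) ∈ E(G2) ✓
  (5,6) → (φ(5),φ(6)) = (2,9) ∈ E(G2) ✓
  (5,8) → (φ(5),φ(8)) = (8,9) ∈ E(G2) ✓
  (6,7) → (φ(6),φ(7)) = (2,11) ∈ E(G2) ✓
  (6,8) → (φ(6),φ(8)) = (2,8) ∈ E(G2) ✓
  (6,9) → (φ(6),φ(9)) = (2,4) ∈ E(G2) ✓
  (6,10) → (φ(6),φ(10)) = (2,7) ∈ E(G2) ✓
  (6,11) → (φ(6),φ(11)) = (2,10) ∈ E(G2) ✓
  (7,8) → (φ(7),φ(8)) = (8,11) ∈ E(G2) ✓
  (7,11) → (φ(7),φ(11)) = (10,11) ∈ E(G2) ✓
  (8,10) → (φ(8),φ(10)) = (7,8) ∈ E(G2) ✓
  (8,11) → (φ(8),φ(11)) = (8,10) ∈ E(G2) ✓
  (9,10) → (φ(9),φ(10)) = (4,7) ∈ E(G2) ✓
  (9,11) → (φ(9),φ(11)) = (4,10) ∈ E(G2) ✓
All 42 edges of G1 map to edges of G2, and |E(G1)| = |E(G2)| = 42, so φ is a bijection on edges as well as vertices. Hence G1 ≅ G2.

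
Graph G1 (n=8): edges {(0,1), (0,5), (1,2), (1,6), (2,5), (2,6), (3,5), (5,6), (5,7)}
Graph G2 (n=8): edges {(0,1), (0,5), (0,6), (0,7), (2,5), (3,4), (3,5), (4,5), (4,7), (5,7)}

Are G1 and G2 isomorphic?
No, not isomorphic

The graphs are NOT isomorphic.

Counting triangles (3-cliques): G1 has 2, G2 has 3.
Triangle count is an isomorphism invariant, so differing triangle counts rule out isomorphism.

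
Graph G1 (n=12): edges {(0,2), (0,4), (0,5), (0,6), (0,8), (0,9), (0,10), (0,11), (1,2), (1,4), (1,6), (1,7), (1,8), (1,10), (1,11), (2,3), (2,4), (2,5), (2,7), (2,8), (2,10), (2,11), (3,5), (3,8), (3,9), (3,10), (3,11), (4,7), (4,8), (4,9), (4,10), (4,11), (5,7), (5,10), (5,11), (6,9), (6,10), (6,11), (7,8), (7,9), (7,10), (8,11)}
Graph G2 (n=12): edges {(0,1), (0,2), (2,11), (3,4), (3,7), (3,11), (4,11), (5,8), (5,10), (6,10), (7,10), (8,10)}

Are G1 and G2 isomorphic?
No, not isomorphic

The graphs are NOT isomorphic.

Connected components of G1: 1 component(s) with vertex sets [[0, 1, 2, 3, 4, 5, 6, 7, 8, 9, 10, 11]], sizes [12].
Connected components of G2: 2 component(s) with vertex sets [[9], [0, 1, 2, 3, 4, 5, 6, 7, 8, 10, 11]], sizes [1, 11].
The number of connected components (and the multiset of component sizes) is an isomorphism invariant — an isomorphism maps each component of G1 bijectively onto a component of G2. Since G1 has 1 component(s) and G2 has 2, they cannot be isomorphic.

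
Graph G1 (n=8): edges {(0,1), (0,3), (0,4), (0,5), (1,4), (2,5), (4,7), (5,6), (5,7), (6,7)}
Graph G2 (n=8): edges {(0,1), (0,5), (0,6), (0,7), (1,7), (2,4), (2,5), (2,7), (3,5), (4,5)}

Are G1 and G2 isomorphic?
Yes, isomorphic

The graphs are isomorphic.
One valid mapping φ: V(G1) → V(G2): 0→0, 1→1, 2→3, 3→6, 4→7, 5→5, 6→4, 7→2

Verify φ preserves adjacency — for each edge of G1, its image is an edge of G2:
  (0,1) → (φ(0),φ(1)) = (0,1) ∈ E(G2) ✓
  (0,3) → (φ(0),φ(3)) = (0,6) ∈ E(G2) ✓
  (0,4) → (φ(0),φ(4)) = (0,7) ∈ E(G2) ✓
  (0,5) → (φ(0),φ(5)) = (0,5) ∈ E(G2) ✓
  (1,4) → (φ(1),φ(4)) = (1,7) ∈ E(G2) ✓
  (2,5) → (φ(2),φ(5)) = (3,5) ∈ E(G2) ✓
  (4,7) → (φ(4),φ(7)) = (2,7) ∈ E(G2) ✓
  (5,6) → (φ(5),φ(6)) = (4,5) ∈ E(G2) ✓
  (5,7) → (φ(5),φ(7)) = (2,5) ∈ E(G2) ✓
  (6,7) → (φ(6),φ(7)) = (2,4) ∈ E(G2) ✓
All 10 edges of G1 map to edges of G2, and |E(G1)| = |E(G2)| = 10, so φ is a bijection on edges as well as vertices. Hence G1 ≅ G2.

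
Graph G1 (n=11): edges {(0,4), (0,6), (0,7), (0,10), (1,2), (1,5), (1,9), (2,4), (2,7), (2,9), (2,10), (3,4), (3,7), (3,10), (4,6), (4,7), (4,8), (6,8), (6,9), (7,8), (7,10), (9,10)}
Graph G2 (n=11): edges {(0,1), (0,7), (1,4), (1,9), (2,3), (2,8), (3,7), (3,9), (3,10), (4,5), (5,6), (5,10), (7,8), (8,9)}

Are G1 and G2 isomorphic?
No, not isomorphic

The graphs are NOT isomorphic.

Degrees in G1: deg(0)=4, deg(1)=3, deg(2)=5, deg(3)=3, deg(4)=6, deg(5)=1, deg(6)=4, deg(7)=6, deg(8)=3, deg(9)=4, deg(10)=5.
Sorted degree sequence of G1: [6, 6, 5, 5, 4, 4, 4, 3, 3, 3, 1].
Degrees in G2: deg(0)=2, deg(1)=3, deg(2)=2, deg(3)=4, deg(4)=2, deg(5)=3, deg(6)=1, deg(7)=3, deg(8)=3, deg(9)=3, deg(10)=2.
Sorted degree sequence of G2: [4, 3, 3, 3, 3, 3, 2, 2, 2, 2, 1].
The (sorted) degree sequence is an isomorphism invariant, so since G1 and G2 have different degree sequences they cannot be isomorphic.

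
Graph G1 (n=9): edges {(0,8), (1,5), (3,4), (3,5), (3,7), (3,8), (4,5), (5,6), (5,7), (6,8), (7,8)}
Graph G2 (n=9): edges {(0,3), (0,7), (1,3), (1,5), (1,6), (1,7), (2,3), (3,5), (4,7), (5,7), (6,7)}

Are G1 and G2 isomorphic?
Yes, isomorphic

The graphs are isomorphic.
One valid mapping φ: V(G1) → V(G2): 0→2, 1→4, 2→8, 3→1, 4→6, 5→7, 6→0, 7→5, 8→3

Verify φ preserves adjacency — for each edge of G1, its image is an edge of G2:
  (0,8) → (φ(0),φ(8)) = (2,3) ∈ E(G2) ✓
  (1,5) → (φ(1),φ(5)) = (4,7) ∈ E(G2) ✓
  (3,4) → (φ(3),φ(4)) = (1,6) ∈ E(G2) ✓
  (3,5) → (φ(3),φ(5)) = (1,7) ∈ E(G2) ✓
  (3,7) → (φ(3),φ(7)) = (1,5) ∈ E(G2) ✓
  (3,8) → (φ(3),φ(8)) = (1,3) ∈ E(G2) ✓
  (4,5) → (φ(4),φ(5)) = (6,7) ∈ E(G2) ✓
  (5,6) → (φ(5),φ(6)) = (0,7) ∈ E(G2) ✓
  (5,7) → (φ(5),φ(7)) = (5,7) ∈ E(G2) ✓
  (6,8) → (φ(6),φ(8)) = (0,3) ∈ E(G2) ✓
  (7,8) → (φ(7),φ(8)) = (3,5) ∈ E(G2) ✓
All 11 edges of G1 map to edges of G2, and |E(G1)| = |E(G2)| = 11, so φ is a bijection on edges as well as vertices. Hence G1 ≅ G2.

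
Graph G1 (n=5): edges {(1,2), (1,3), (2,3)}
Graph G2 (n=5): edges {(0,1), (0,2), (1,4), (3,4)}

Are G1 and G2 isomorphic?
No, not isomorphic

The graphs are NOT isomorphic.

Connected components of G1: 3 component(s) with vertex sets [[0], [4], [1, 2, 3]], sizes [1, 1, 3].
Connected components of G2: 1 component(s) with vertex sets [[0, 1, 2, 3, 4]], sizes [5].
The number of connected components (and the multiset of component sizes) is an isomorphism invariant — an isomorphism maps each component of G1 bijectively onto a component of G2. Since G1 has 3 component(s) and G2 has 1, they cannot be isomorphic.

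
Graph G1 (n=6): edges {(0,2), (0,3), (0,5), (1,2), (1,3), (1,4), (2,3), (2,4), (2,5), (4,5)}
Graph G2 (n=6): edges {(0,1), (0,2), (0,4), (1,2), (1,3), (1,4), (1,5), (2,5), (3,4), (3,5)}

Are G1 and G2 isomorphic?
Yes, isomorphic

The graphs are isomorphic.
One valid mapping φ: V(G1) → V(G2): 0→2, 1→4, 2→1, 3→0, 4→3, 5→5

Verify φ preserves adjacency — for each edge of G1, its image is an edge of G2:
  (0,2) → (φ(0),φ(2)) = (1,2) ∈ E(G2) ✓
  (0,3) → (φ(0),φ(3)) = (0,2) ∈ E(G2) ✓
  (0,5) → (φ(0),φ(5)) = (2,5) ∈ E(G2) ✓
  (1,2) → (φ(1),φ(2)) = (1,4) ∈ E(G2) ✓
  (1,3) → (φ(1),φ(3)) = (0,4) ∈ E(G2) ✓
  (1,4) → (φ(1),φ(4)) = (3,4) ∈ E(G2) ✓
  (2,3) → (φ(2),φ(3)) = (0,1) ∈ E(G2) ✓
  (2,4) → (φ(2),φ(4)) = (1,3) ∈ E(G2) ✓
  (2,5) → (φ(2),φ(5)) = (1,5) ∈ E(G2) ✓
  (4,5) → (φ(4),φ(5)) = (3,5) ∈ E(G2) ✓
All 10 edges of G1 map to edges of G2, and |E(G1)| = |E(G2)| = 10, so φ is a bijection on edges as well as vertices. Hence G1 ≅ G2.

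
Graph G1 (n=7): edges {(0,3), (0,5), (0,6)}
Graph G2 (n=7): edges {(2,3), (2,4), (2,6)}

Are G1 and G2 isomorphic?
Yes, isomorphic

The graphs are isomorphic.
One valid mapping φ: V(G1) → V(G2): 0→2, 1→0, 2→1, 3→3, 4→5, 5→6, 6→4

Verify φ preserves adjacency — for each edge of G1, its image is an edge of G2:
  (0,3) → (φ(0),φ(3)) = (2,3) ∈ E(G2) ✓
  (0,5) → (φ(0),φ(5)) = (2,6) ∈ E(G2) ✓
  (0,6) → (φ(0),φ(6)) = (2,4) ∈ E(G2) ✓
All 3 edges of G1 map to edges of G2, and |E(G1)| = |E(G2)| = 3, so φ is a bijection on edges as well as vertices. Hence G1 ≅ G2.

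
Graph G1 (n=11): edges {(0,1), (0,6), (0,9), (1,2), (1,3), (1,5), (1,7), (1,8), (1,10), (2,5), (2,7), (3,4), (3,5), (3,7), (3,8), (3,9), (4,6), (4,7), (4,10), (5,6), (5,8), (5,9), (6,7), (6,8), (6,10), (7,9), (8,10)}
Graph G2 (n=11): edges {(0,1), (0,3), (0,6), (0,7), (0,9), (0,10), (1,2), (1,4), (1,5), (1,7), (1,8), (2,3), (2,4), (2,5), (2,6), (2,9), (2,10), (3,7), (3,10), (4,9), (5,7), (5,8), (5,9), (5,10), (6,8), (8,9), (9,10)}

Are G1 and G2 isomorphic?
Yes, isomorphic

The graphs are isomorphic.
One valid mapping φ: V(G1) → V(G2): 0→6, 1→2, 2→4, 3→5, 4→7, 5→9, 6→0, 7→1, 8→10, 9→8, 10→3

Verify φ preserves adjacency — for each edge of G1, its image is an edge of G2:
  (0,1) → (φ(0),φ(1)) = (2,6) ∈ E(G2) ✓
  (0,6) → (φ(0),φ(6)) = (0,6) ∈ E(G2) ✓
  (0,9) → (φ(0),φ(9)) = (6,8) ∈ E(G2) ✓
  (1,2) → (φ(1),φ(2)) = (2,4) ∈ E(G2) ✓
  (1,3) → (φ(1),φ(3)) = (2,5) ∈ E(G2) ✓
  (1,5) → (φ(1),φ(5)) = (2,9) ∈ E(G2) ✓
  (1,7) → (φ(1),φ(7)) = (1,2) ∈ E(G2) ✓
  (1,8) → (φ(1),φ(8)) = (2,10) ∈ E(G2) ✓
  (1,10) → (φ(1),φ(10)) = (2,3) ∈ E(G2) ✓
  (2,5) → (φ(2),φ(5)) = (4,9) ∈ E(G2) ✓
  (2,7) → (φ(2),φ(7)) = (1,4) ∈ E(G2) ✓
  (3,4) → (φ(3),φ(4)) = (5,7) ∈ E(G2) ✓
  (3,5) → (φ(3),φ(5)) = (5,9) ∈ E(G2) ✓
  (3,7) → (φ(3),φ(7)) = (1,5) ∈ E(G2) ✓
  (3,8) → (φ(3),φ(8)) = (5,10) ∈ E(G2) ✓
  (3,9) → (φ(3),φ(9)) = (5,8) ∈ E(G2) ✓
  (4,6) → (φ(4),φ(6)) = (0,7) ∈ E(G2) ✓
  (4,7) → (φ(4),φ(7)) = (1,7) ∈ E(G2) ✓
  (4,10) → (φ(4),φ(10)) = (3,7) ∈ E(G2) ✓
  (5,6) → (φ(5),φ(6)) = (0,9) ∈ E(G2) ✓
  (5,8) → (φ(5),φ(8)) = (9,10) ∈ E(G2) ✓
  (5,9) → (φ(5),φ(9)) = (8,9) ∈ E(G2) ✓
  (6,7) → (φ(6),φ(7)) = (0,1) ∈ E(G2) ✓
  (6,8) → (φ(6),φ(8)) = (0,10) ∈ E(G2) ✓
  (6,10) → (φ(6),φ(10)) = (0,3) ∈ E(G2) ✓
  (7,9) → (φ(7),φ(9)) = (1,8) ∈ E(G2) ✓
  (8,10) → (φ(8),φ(10)) = (3,10) ∈ E(G2) ✓
All 27 edges of G1 map to edges of G2, and |E(G1)| = |E(G2)| = 27, so φ is a bijection on edges as well as vertices. Hence G1 ≅ G2.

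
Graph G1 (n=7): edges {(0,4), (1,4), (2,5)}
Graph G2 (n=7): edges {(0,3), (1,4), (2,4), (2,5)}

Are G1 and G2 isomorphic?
No, not isomorphic

The graphs are NOT isomorphic.

Connected components of G1: 4 component(s) with vertex sets [[3], [6], [2, 5], [0, 1, 4]], sizes [1, 1, 2, 3].
Connected components of G2: 3 component(s) with vertex sets [[6], [0, 3], [1, 2, 4, 5]], sizes [1, 2, 4].
The number of connected components (and the multiset of component sizes) is an isomorphism invariant — an isomorphism maps each component of G1 bijectively onto a component of G2. Since G1 has 4 component(s) and G2 has 3, they cannot be isomorphic.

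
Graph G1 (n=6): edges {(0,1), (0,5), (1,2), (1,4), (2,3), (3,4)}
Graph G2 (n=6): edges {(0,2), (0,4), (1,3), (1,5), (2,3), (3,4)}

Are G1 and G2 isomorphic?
Yes, isomorphic

The graphs are isomorphic.
One valid mapping φ: V(G1) → V(G2): 0→1, 1→3, 2→4, 3→0, 4→2, 5→5

Verify φ preserves adjacency — for each edge of G1, its image is an edge of G2:
  (0,1) → (φ(0),φ(1)) = (1,3) ∈ E(G2) ✓
  (0,5) → (φ(0),φ(5)) = (1,5) ∈ E(G2) ✓
  (1,2) → (φ(1),φ(2)) = (3,4) ∈ E(G2) ✓
  (1,4) → (φ(1),φ(4)) = (2,3) ∈ E(G2) ✓
  (2,3) → (φ(2),φ(3)) = (0,4) ∈ E(G2) ✓
  (3,4) → (φ(3),φ(4)) = (0,2) ∈ E(G2) ✓
All 6 edges of G1 map to edges of G2, and |E(G1)| = |E(G2)| = 6, so φ is a bijection on edges as well as vertices. Hence G1 ≅ G2.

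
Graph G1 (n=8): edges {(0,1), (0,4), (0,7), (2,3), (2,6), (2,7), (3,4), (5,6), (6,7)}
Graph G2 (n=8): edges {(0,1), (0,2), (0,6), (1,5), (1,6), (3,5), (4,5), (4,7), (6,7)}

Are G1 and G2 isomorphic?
Yes, isomorphic

The graphs are isomorphic.
One valid mapping φ: V(G1) → V(G2): 0→5, 1→3, 2→6, 3→7, 4→4, 5→2, 6→0, 7→1

Verify φ preserves adjacency — for each edge of G1, its image is an edge of G2:
  (0,1) → (φ(0),φ(1)) = (3,5) ∈ E(G2) ✓
  (0,4) → (φ(0),φ(4)) = (4,5) ∈ E(G2) ✓
  (0,7) → (φ(0),φ(7)) = (1,5) ∈ E(G2) ✓
  (2,3) → (φ(2),φ(3)) = (6,7) ∈ E(G2) ✓
  (2,6) → (φ(2),φ(6)) = (0,6) ∈ E(G2) ✓
  (2,7) → (φ(2),φ(7)) = (1,6) ∈ E(G2) ✓
  (3,4) → (φ(3),φ(4)) = (4,7) ∈ E(G2) ✓
  (5,6) → (φ(5),φ(6)) = (0,2) ∈ E(G2) ✓
  (6,7) → (φ(6),φ(7)) = (0,1) ∈ E(G2) ✓
All 9 edges of G1 map to edges of G2, and |E(G1)| = |E(G2)| = 9, so φ is a bijection on edges as well as vertices. Hence G1 ≅ G2.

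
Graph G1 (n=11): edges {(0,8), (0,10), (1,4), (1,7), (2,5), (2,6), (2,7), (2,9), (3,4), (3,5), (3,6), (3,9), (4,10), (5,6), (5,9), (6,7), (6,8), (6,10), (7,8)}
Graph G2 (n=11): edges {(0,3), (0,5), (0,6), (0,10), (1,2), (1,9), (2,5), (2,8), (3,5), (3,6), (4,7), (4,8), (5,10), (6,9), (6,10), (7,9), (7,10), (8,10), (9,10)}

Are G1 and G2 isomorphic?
Yes, isomorphic

The graphs are isomorphic.
One valid mapping φ: V(G1) → V(G2): 0→4, 1→1, 2→6, 3→5, 4→2, 5→0, 6→10, 7→9, 8→7, 9→3, 10→8

Verify φ preserves adjacency — for each edge of G1, its image is an edge of G2:
  (0,8) → (φ(0),φ(8)) = (4,7) ∈ E(G2) ✓
  (0,10) → (φ(0),φ(10)) = (4,8) ∈ E(G2) ✓
  (1,4) → (φ(1),φ(4)) = (1,2) ∈ E(G2) ✓
  (1,7) → (φ(1),φ(7)) = (1,9) ∈ E(G2) ✓
  (2,5) → (φ(2),φ(5)) = (0,6) ∈ E(G2) ✓
  (2,6) → (φ(2),φ(6)) = (6,10) ∈ E(G2) ✓
  (2,7) → (φ(2),φ(7)) = (6,9) ∈ E(G2) ✓
  (2,9) → (φ(2),φ(9)) = (3,6) ∈ E(G2) ✓
  (3,4) → (φ(3),φ(4)) = (2,5) ∈ E(G2) ✓
  (3,5) → (φ(3),φ(5)) = (0,5) ∈ E(G2) ✓
  (3,6) → (φ(3),φ(6)) = (5,10) ∈ E(G2) ✓
  (3,9) → (φ(3),φ(9)) = (3,5) ∈ E(G2) ✓
  (4,10) → (φ(4),φ(10)) = (2,8) ∈ E(G2) ✓
  (5,6) → (φ(5),φ(6)) = (0,10) ∈ E(G2) ✓
  (5,9) → (φ(5),φ(9)) = (0,3) ∈ E(G2) ✓
  (6,7) → (φ(6),φ(7)) = (9,10) ∈ E(G2) ✓
  (6,8) → (φ(6),φ(8)) = (7,10) ∈ E(G2) ✓
  (6,10) → (φ(6),φ(10)) = (8,10) ∈ E(G2) ✓
  (7,8) → (φ(7),φ(8)) = (7,9) ∈ E(G2) ✓
All 19 edges of G1 map to edges of G2, and |E(G1)| = |E(G2)| = 19, so φ is a bijection on edges as well as vertices. Hence G1 ≅ G2.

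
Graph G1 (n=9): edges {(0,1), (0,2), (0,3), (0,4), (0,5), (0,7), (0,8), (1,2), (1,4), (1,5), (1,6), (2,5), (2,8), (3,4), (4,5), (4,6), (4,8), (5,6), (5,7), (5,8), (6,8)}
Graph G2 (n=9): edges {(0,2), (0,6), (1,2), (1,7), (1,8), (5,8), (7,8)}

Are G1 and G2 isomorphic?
No, not isomorphic

The graphs are NOT isomorphic.

Connected components of G1: 1 component(s) with vertex sets [[0, 1, 2, 3, 4, 5, 6, 7, 8]], sizes [9].
Connected components of G2: 3 component(s) with vertex sets [[3], [4], [0, 1, 2, 5, 6, 7, 8]], sizes [1, 1, 7].
The number of connected components (and the multiset of component sizes) is an isomorphism invariant — an isomorphism maps each component of G1 bijectively onto a component of G2. Since G1 has 1 component(s) and G2 has 3, they cannot be isomorphic.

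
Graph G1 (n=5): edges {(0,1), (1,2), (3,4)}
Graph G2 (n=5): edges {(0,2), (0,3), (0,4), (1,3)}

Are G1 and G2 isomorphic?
No, not isomorphic

The graphs are NOT isomorphic.

Connected components of G1: 2 component(s) with vertex sets [[3, 4], [0, 1, 2]], sizes [2, 3].
Connected components of G2: 1 component(s) with vertex sets [[0, 1, 2, 3, 4]], sizes [5].
The number of connected components (and the multiset of component sizes) is an isomorphism invariant — an isomorphism maps each component of G1 bijectively onto a component of G2. Since G1 has 2 component(s) and G2 has 1, they cannot be isomorphic.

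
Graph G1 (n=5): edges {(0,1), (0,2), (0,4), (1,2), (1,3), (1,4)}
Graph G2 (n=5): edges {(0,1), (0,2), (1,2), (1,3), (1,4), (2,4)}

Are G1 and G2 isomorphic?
Yes, isomorphic

The graphs are isomorphic.
One valid mapping φ: V(G1) → V(G2): 0→2, 1→1, 2→0, 3→3, 4→4

Verify φ preserves adjacency — for each edge of G1, its image is an edge of G2:
  (0,1) → (φ(0),φ(1)) = (1,2) ∈ E(G2) ✓
  (0,2) → (φ(0),φ(2)) = (0,2) ∈ E(G2) ✓
  (0,4) → (φ(0),φ(4)) = (2,4) ∈ E(G2) ✓
  (1,2) → (φ(1),φ(2)) = (0,1) ∈ E(G2) ✓
  (1,3) → (φ(1),φ(3)) = (1,3) ∈ E(G2) ✓
  (1,4) → (φ(1),φ(4)) = (1,4) ∈ E(G2) ✓
All 6 edges of G1 map to edges of G2, and |E(G1)| = |E(G2)| = 6, so φ is a bijection on edges as well as vertices. Hence G1 ≅ G2.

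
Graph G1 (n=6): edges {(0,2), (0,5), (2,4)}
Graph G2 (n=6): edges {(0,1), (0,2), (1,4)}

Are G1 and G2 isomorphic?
Yes, isomorphic

The graphs are isomorphic.
One valid mapping φ: V(G1) → V(G2): 0→1, 1→3, 2→0, 3→5, 4→2, 5→4

Verify φ preserves adjacency — for each edge of G1, its image is an edge of G2:
  (0,2) → (φ(0),φ(2)) = (0,1) ∈ E(G2) ✓
  (0,5) → (φ(0),φ(5)) = (1,4) ∈ E(G2) ✓
  (2,4) → (φ(2),φ(4)) = (0,2) ∈ E(G2) ✓
All 3 edges of G1 map to edges of G2, and |E(G1)| = |E(G2)| = 3, so φ is a bijection on edges as well as vertices. Hence G1 ≅ G2.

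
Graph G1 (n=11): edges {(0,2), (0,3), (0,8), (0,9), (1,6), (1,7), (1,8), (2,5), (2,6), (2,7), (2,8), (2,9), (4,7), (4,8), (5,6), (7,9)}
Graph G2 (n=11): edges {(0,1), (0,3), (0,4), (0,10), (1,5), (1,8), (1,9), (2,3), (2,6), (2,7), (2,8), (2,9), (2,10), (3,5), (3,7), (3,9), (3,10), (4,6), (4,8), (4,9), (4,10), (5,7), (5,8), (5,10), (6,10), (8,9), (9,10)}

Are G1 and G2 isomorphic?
No, not isomorphic

The graphs are NOT isomorphic.

Counting triangles (3-cliques): G1 has 4, G2 has 16.
Triangle count is an isomorphism invariant, so differing triangle counts rule out isomorphism.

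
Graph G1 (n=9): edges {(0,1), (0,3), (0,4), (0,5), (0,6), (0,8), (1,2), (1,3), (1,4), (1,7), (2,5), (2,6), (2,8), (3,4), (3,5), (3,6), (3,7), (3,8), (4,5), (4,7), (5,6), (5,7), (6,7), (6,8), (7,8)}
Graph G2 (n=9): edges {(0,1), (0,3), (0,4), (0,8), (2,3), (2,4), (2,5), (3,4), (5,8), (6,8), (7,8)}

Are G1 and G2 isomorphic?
No, not isomorphic

The graphs are NOT isomorphic.

Degrees in G1: deg(0)=6, deg(1)=5, deg(2)=4, deg(3)=7, deg(4)=5, deg(5)=6, deg(6)=6, deg(7)=6, deg(8)=5.
Sorted degree sequence of G1: [7, 6, 6, 6, 6, 5, 5, 5, 4].
Degrees in G2: deg(0)=4, deg(1)=1, deg(2)=3, deg(3)=3, deg(4)=3, deg(5)=2, deg(6)=1, deg(7)=1, deg(8)=4.
Sorted degree sequence of G2: [4, 4, 3, 3, 3, 2, 1, 1, 1].
The (sorted) degree sequence is an isomorphism invariant, so since G1 and G2 have different degree sequences they cannot be isomorphic.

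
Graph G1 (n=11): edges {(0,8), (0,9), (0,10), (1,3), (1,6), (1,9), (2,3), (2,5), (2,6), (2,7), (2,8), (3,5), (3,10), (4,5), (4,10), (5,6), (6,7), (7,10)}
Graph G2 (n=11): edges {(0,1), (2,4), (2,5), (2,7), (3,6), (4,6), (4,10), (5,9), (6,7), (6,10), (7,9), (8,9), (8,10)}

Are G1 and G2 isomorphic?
No, not isomorphic

The graphs are NOT isomorphic.

Connected components of G1: 1 component(s) with vertex sets [[0, 1, 2, 3, 4, 5, 6, 7, 8, 9, 10]], sizes [11].
Connected components of G2: 2 component(s) with vertex sets [[0, 1], [2, 3, 4, 5, 6, 7, 8, 9, 10]], sizes [2, 9].
The number of connected components (and the multiset of component sizes) is an isomorphism invariant — an isomorphism maps each component of G1 bijectively onto a component of G2. Since G1 has 1 component(s) and G2 has 2, they cannot be isomorphic.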